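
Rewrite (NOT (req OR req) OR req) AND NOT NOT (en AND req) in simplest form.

en AND req

(NOT (req OR req) OR req) AND NOT NOT (en AND req)
= (NOT req OR req) AND NOT NOT (en AND req)
= (NOT req OR req) AND en AND req
= en AND req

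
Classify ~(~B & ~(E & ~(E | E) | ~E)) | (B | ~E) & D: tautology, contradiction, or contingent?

contingent

~(~B & ~(E & ~(E | E) | ~E)) | (B | ~E) & D
= ~(~B & ~(E & ~E | ~E)) | (B | ~E) & D   — idempotence
= ~(~B & ~~E) | (B | ~E) & D   — complement / identity
= B | ~E | (B | ~E) & D   — De Morgan
= B | ~E   — absorption
This depends on B, E, so it is not a constant.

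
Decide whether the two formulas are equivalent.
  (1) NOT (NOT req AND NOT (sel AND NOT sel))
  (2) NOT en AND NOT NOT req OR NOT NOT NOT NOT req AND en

Yes

E1: NOT (NOT req AND NOT (sel AND NOT sel))
    = req OR sel AND NOT sel
    = req
E2: NOT en AND NOT NOT req OR NOT NOT NOT NOT req AND en
    = NOT en AND NOT NOT req OR NOT NOT req AND en
    = NOT NOT req
    = req
Both reduce to req, so they are equivalent.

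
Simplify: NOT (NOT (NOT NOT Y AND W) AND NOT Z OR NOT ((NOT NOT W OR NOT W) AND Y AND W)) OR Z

Y AND W OR Z

NOT (NOT (NOT NOT Y AND W) AND NOT Z OR NOT ((NOT NOT W OR NOT W) AND Y AND W)) OR Z
= NOT (NOT (NOT NOT Y AND W) AND NOT Z OR NOT ((W OR NOT W) AND Y AND W)) OR Z   (double negation)
= NOT (NOT (NOT NOT Y AND W) AND NOT Z OR NOT (Y AND W)) OR Z   (complement / identity)
= NOT (NOT (Y AND W) AND NOT Z OR NOT (Y AND W)) OR Z   (double negation)
= NOT NOT (Y AND W) OR Z   (absorption)
= Y AND W OR Z   (double negation)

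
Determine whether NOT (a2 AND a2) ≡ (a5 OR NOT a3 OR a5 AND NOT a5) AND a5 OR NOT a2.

No

E1: NOT (a2 AND a2)
    = NOT a2   — idempotence
E2: (a5 OR NOT a3 OR a5 AND NOT a5) AND a5 OR NOT a2
    = (a5 OR NOT a3) AND a5 OR NOT a2   — complement / identity
    = a5 OR NOT a2   — absorption
These differ: at a2=1, a3=0, a5=1, E1 = 0 but E2 = 1.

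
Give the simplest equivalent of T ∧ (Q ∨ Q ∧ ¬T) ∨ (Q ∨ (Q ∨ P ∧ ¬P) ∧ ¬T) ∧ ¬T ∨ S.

Q ∨ S

T ∧ (Q ∨ Q ∧ ¬T) ∨ (Q ∨ (Q ∨ P ∧ ¬P) ∧ ¬T) ∧ ¬T ∨ S
= T ∧ (Q ∨ Q ∧ ¬T) ∨ (Q ∨ Q ∧ ¬T) ∧ ¬T ∨ S   [complement / identity]
= Q ∨ Q ∧ ¬T ∨ S   [distribution]
= Q ∨ S   [absorption]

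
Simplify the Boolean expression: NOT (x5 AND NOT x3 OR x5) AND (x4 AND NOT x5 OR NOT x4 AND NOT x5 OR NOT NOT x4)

NOT x5

NOT (x5 AND NOT x3 OR x5) AND (x4 AND NOT x5 OR NOT x4 AND NOT x5 OR NOT NOT x4)
= NOT x5 AND (x4 AND NOT x5 OR NOT x4 AND NOT x5 OR NOT NOT x4)   [absorption]
= NOT x5 AND (NOT x5 OR NOT NOT x4)   [distribution]
= NOT x5 AND (NOT x5 OR x4)   [double negation]
= NOT x5   [absorption]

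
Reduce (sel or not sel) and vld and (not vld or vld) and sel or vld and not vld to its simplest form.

vld and sel

(sel or not sel) and vld and (not vld or vld) and sel or vld and not vld
= (sel or not sel) and vld and (not vld or vld) and sel   (complement / identity)
= (sel or not sel) and vld and sel   (complement / identity)
= vld and sel   (complement / identity)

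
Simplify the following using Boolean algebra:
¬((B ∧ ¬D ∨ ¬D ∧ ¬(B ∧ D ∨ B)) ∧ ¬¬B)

D ∨ ¬B

¬((B ∧ ¬D ∨ ¬D ∧ ¬(B ∧ D ∨ B)) ∧ ¬¬B)
= ¬((B ∧ ¬D ∨ ¬D ∧ ¬B) ∧ ¬¬B)   — absorption
= ¬(¬D ∧ ¬¬B)   — distribution
= D ∨ ¬B   — De Morgan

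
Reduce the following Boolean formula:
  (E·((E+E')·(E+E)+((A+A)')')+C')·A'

(E·((E+E')·(E+E)+((A+A)')')+C')·A'
= (E·((E+E')·(E+E)+A+A)+C')·A'   [double negation]
= (E·((E+E')·(E+E)+A)+C')·A'   [idempotence]
= (E·((E+E')·E+A)+C')·A'   [idempotence]
= (E·(E+A)+C')·A'   [complement / identity]
= (E+C')·A'   [absorption]

(E+C')·A'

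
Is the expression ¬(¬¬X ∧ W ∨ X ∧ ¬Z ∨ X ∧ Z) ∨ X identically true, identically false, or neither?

identically true

¬(¬¬X ∧ W ∨ X ∧ ¬Z ∨ X ∧ Z) ∨ X
= ¬(X ∧ W ∨ X ∧ ¬Z ∨ X ∧ Z) ∨ X   — double negation
= ¬(X ∧ W ∨ X) ∨ X   — distribution
= ¬X ∨ X   — absorption
= True   — complement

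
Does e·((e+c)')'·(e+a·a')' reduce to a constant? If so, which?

yes, False

e·((e+c)')'·(e+a·a')'
= e·(e+c)·(e+a·a')'
= e·(e+a·a')'
= e·e'
= 0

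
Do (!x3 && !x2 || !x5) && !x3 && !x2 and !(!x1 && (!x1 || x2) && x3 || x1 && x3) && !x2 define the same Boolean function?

E1: (!x3 && !x2 || !x5) && !x3 && !x2
    = !x3 && !x2   [absorption]
E2: !(!x1 && (!x1 || x2) && x3 || x1 && x3) && !x2
    = !(!x1 && x3 || x1 && x3) && !x2   [absorption]
    = !x3 && !x2   [distribution]
Both reduce to !x3 && !x2, so they are equivalent.

Yes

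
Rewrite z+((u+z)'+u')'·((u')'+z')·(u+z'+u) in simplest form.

z+((u+z)'+u')'·((u')'+z')·(u+z'+u)
= z+((u+z)'+u')'·(u+z')·(u+z'+u)   — double negation
= z+((u+z)'+u')'·(u+z')   — absorption
= z+(u+z)·u·(u+z')   — De Morgan
= z+u·(u+z')   — absorption
= z+u   — absorption

z+u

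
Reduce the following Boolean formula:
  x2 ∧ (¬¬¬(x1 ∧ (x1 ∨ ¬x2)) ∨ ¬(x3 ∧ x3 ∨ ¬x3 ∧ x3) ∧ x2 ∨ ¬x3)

x2 ∧ (¬x1 ∨ ¬x3)

x2 ∧ (¬¬¬(x1 ∧ (x1 ∨ ¬x2)) ∨ ¬(x3 ∧ x3 ∨ ¬x3 ∧ x3) ∧ x2 ∨ ¬x3)
= x2 ∧ (¬¬¬(x1 ∧ (x1 ∨ ¬x2)) ∨ ¬x3 ∧ x2 ∨ ¬x3)
= x2 ∧ (¬¬¬(x1 ∧ (x1 ∨ ¬x2)) ∨ ¬x3)
= x2 ∧ (¬¬¬x1 ∨ ¬x3)
= x2 ∧ (¬x1 ∨ ¬x3)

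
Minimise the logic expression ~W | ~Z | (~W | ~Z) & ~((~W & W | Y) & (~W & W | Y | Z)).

~W | ~Z | (~W | ~Z) & ~((~W & W | Y) & (~W & W | Y | Z))
= ~W | ~Z | (~W | ~Z) & ~(~W & W | Y)   [absorption]
= ~W | ~Z | (~W | ~Z) & ~Y   [complement / identity]
= ~W | ~Z   [absorption]

~W | ~Z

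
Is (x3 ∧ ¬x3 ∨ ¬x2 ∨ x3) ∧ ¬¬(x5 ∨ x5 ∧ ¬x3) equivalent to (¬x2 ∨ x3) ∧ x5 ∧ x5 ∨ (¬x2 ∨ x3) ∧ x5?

Yes

E1: (x3 ∧ ¬x3 ∨ ¬x2 ∨ x3) ∧ ¬¬(x5 ∨ x5 ∧ ¬x3)
    = (x3 ∧ ¬x3 ∨ ¬x2 ∨ x3) ∧ (x5 ∨ x5 ∧ ¬x3)   [double negation]
    = (x3 ∧ ¬x3 ∨ ¬x2 ∨ x3) ∧ x5   [absorption]
    = (¬x2 ∨ x3) ∧ x5   [complement / identity]
E2: (¬x2 ∨ x3) ∧ x5 ∧ x5 ∨ (¬x2 ∨ x3) ∧ x5
    = (¬x2 ∨ x3) ∧ x5   [absorption]
Both reduce to (¬x2 ∨ x3) ∧ x5, so they are equivalent.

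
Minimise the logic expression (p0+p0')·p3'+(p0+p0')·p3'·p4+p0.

p3'+p0

(p0+p0')·p3'+(p0+p0')·p3'·p4+p0
= (p0+p0')·p3'+p0   [absorption]
= p3'+p0   [complement / identity]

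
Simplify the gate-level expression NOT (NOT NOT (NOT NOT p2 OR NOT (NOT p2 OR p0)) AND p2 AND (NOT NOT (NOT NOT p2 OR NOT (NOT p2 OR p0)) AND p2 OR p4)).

NOT p2

NOT (NOT NOT (NOT NOT p2 OR NOT (NOT p2 OR p0)) AND p2 AND (NOT NOT (NOT NOT p2 OR NOT (NOT p2 OR p0)) AND p2 OR p4))
= NOT (NOT NOT (NOT NOT p2 OR NOT (NOT p2 OR p0)) AND p2)   [absorption]
= NOT (NOT (NOT p2 AND (NOT p2 OR p0)) AND p2)   [De Morgan]
= NOT (NOT NOT p2 AND p2)   [absorption]
= NOT (p2 AND p2)   [double negation]
= NOT p2   [idempotence]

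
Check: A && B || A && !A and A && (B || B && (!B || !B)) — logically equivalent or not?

Yes

E1: A && B || A && !A
    = A && B
E2: A && (B || B && (!B || !B))
    = A && (B || B && !B)
    = A && B
Both reduce to A && B, so they are equivalent.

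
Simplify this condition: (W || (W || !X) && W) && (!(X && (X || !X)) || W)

(W || (W || !X) && W) && (!(X && (X || !X)) || W)
= (W || W) && (!(X && (X || !X)) || W)   [absorption]
= W && !(X && (X || !X)) || W   [distribution]
= W && !X || W   [complement / identity]
= W   [absorption]

W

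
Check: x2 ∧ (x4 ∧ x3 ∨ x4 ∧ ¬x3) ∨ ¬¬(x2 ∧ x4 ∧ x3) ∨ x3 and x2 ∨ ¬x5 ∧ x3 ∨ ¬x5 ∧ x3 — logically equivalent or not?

No

E1: x2 ∧ (x4 ∧ x3 ∨ x4 ∧ ¬x3) ∨ ¬¬(x2 ∧ x4 ∧ x3) ∨ x3
    = x2 ∧ (x4 ∧ x3 ∨ x4 ∧ ¬x3) ∨ x2 ∧ x4 ∧ x3 ∨ x3   — double negation
    = x2 ∧ x4 ∨ x2 ∧ x4 ∧ x3 ∨ x3   — distribution
    = x2 ∧ x4 ∨ x3   — absorption
E2: x2 ∨ ¬x5 ∧ x3 ∨ ¬x5 ∧ x3
    = x2 ∨ ¬x5 ∧ x3   — idempotence
These differ: at x2=0, x3=1, x4=0, x5=1, E1 = 1 but E2 = 0.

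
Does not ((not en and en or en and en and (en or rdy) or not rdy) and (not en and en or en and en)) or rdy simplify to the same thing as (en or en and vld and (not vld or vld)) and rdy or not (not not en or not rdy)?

No

E1: not ((not en and en or en and en and (en or rdy) or not rdy) and (not en and en or en and en)) or rdy
    = not ((not en and en or en and en or not rdy) and (not en and en or en and en)) or rdy
    = not (not en and en or en and en) or rdy
    = not en or rdy
E2: (en or en and vld and (not vld or vld)) and rdy or not (not not en or not rdy)
    = (en or en and vld) and rdy or not (not not en or not rdy)
    = en and rdy or not (not not en or not rdy)
    = en and rdy or not en and rdy
    = rdy
These differ: at en=0, rdy=0, vld=0, E1 = 1 but E2 = 0.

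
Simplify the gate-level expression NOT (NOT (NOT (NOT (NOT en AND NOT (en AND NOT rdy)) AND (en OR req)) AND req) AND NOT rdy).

NOT en AND req OR rdy

NOT (NOT (NOT (NOT (NOT en AND NOT (en AND NOT rdy)) AND (en OR req)) AND req) AND NOT rdy)
= NOT (NOT (NOT ((en OR en AND NOT rdy) AND (en OR req)) AND req) AND NOT rdy)
= NOT (NOT (NOT (en AND (en OR req)) AND req) AND NOT rdy)
= NOT (en AND (en OR req)) AND req OR rdy
= NOT en AND req OR rdy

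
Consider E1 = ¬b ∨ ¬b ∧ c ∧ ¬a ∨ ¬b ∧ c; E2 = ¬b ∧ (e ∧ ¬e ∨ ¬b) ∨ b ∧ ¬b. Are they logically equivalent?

Yes

E1: ¬b ∨ ¬b ∧ c ∧ ¬a ∨ ¬b ∧ c
    = ¬b ∨ ¬b ∧ c   (absorption)
    = ¬b   (absorption)
E2: ¬b ∧ (e ∧ ¬e ∨ ¬b) ∨ b ∧ ¬b
    = ¬b ∧ ¬b ∨ b ∧ ¬b   (complement / identity)
    = ¬b   (distribution)
Both reduce to ¬b, so they are equivalent.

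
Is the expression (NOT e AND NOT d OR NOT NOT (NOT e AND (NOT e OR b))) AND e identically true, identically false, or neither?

(NOT e AND NOT d OR NOT NOT (NOT e AND (NOT e OR b))) AND e
= (NOT e AND NOT d OR NOT NOT NOT e) AND e
= (NOT e AND NOT d OR NOT e) AND e
= NOT e AND e
= FALSE

identically false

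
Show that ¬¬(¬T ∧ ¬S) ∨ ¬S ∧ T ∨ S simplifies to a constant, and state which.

True

¬¬(¬T ∧ ¬S) ∨ ¬S ∧ T ∨ S
= ¬T ∧ ¬S ∨ ¬S ∧ T ∨ S   [double negation]
= ¬S ∨ S   [distribution]
= True   [complement]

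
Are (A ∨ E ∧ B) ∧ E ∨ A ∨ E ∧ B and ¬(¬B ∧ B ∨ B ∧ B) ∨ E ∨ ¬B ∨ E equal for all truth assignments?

No

E1: (A ∨ E ∧ B) ∧ E ∨ A ∨ E ∧ B
    = A ∨ E ∧ B   — absorption
E2: ¬(¬B ∧ B ∨ B ∧ B) ∨ E ∨ ¬B ∨ E
    = ¬B ∨ E ∨ ¬B ∨ E   — distribution
    = ¬B ∨ E   — idempotence
These differ: at A=0, B=0, E=0, E1 = 0 but E2 = 1.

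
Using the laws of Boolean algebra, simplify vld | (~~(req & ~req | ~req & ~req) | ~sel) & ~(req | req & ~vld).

vld | (~~(req & ~req | ~req & ~req) | ~sel) & ~(req | req & ~vld)
= vld | (~~~req | ~sel) & ~(req | req & ~vld)   [distribution]
= vld | (~req | ~sel) & ~(req | req & ~vld)   [double negation]
= vld | (~req | ~sel) & ~req   [absorption]
= vld | ~req   [absorption]

vld | ~req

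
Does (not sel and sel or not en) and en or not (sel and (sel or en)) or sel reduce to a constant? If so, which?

yes, True

(not sel and sel or not en) and en or not (sel and (sel or en)) or sel
= not en and en or not (sel and (sel or en)) or sel
= not (sel and (sel or en)) or sel
= not sel or sel
= True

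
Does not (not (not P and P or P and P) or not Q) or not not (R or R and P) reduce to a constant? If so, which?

not (not (not P and P or P and P) or not Q) or not not (R or R and P)
= not (not (not P and P or P and P) or not Q) or R or R and P   (double negation)
= not (not P or not Q) or R or R and P   (distribution)
= P and Q or R or R and P   (De Morgan)
= P and Q or R   (absorption)
This depends on P, Q, R, so it is not a constant.

no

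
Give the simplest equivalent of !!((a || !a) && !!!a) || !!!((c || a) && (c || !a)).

!a || !c

!!((a || !a) && !!!a) || !!!((c || a) && (c || !a))
= !!!!!a || !!!((c || a) && (c || !a))   (complement / identity)
= !!!!!a || !!!(c || a && !a)   (distribution)
= !!!a || !!!(c || a && !a)   (double negation)
= !!!a || !!!c   (complement / identity)
= !a || !!!c   (double negation)
= !a || !c   (double negation)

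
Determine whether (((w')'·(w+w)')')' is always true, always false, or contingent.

(((w')'·(w+w)')')'
= (((w')'·w')')'   [idempotence]
= (w')'·w'   [double negation]
= w·w'   [double negation]
= 0   [complement]

always false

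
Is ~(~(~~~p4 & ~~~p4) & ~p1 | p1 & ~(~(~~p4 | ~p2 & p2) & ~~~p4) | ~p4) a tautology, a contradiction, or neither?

contradiction

~(~(~~~p4 & ~~~p4) & ~p1 | p1 & ~(~(~~p4 | ~p2 & p2) & ~~~p4) | ~p4)
= ~(~(~~~p4 & ~~~p4) & ~p1 | p1 & ~(~~~p4 & ~~~p4) | ~p4)   — complement / identity
= ~(~(~~~p4 & ~~~p4) | ~p4)   — distribution
= ~~~p4 & ~~~p4 & p4   — De Morgan
= ~~~p4 & p4   — idempotence
= ~p4 & p4   — double negation
= 0   — complement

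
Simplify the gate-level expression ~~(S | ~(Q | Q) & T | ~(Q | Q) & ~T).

~~(S | ~(Q | Q) & T | ~(Q | Q) & ~T)
= ~~(S | ~(Q | Q))
= ~~(S | ~Q)
= S | ~Q

S | ~Q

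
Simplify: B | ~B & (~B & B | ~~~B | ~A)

B | ~B & (~B & B | ~~~B | ~A)
= B | ~B & (~B & B | ~B | ~A)   [double negation]
= B | ~B & (~B | ~A)   [complement / identity]
= B | ~B   [absorption]
= 1   [complement]

1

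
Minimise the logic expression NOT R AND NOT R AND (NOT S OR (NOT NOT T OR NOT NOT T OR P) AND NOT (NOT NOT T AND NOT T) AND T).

NOT R AND (NOT S OR T)

NOT R AND NOT R AND (NOT S OR (NOT NOT T OR NOT NOT T OR P) AND NOT (NOT NOT T AND NOT T) AND T)
= NOT R AND NOT R AND (NOT S OR (NOT NOT T OR P) AND NOT (NOT NOT T AND NOT T) AND T)   [idempotence]
= NOT R AND NOT R AND (NOT S OR (NOT NOT T OR P) AND (NOT T OR T) AND T)   [De Morgan]
= NOT R AND NOT R AND (NOT S OR (NOT NOT T OR P) AND T)   [complement / identity]
= NOT R AND (NOT S OR (NOT NOT T OR P) AND T)   [idempotence]
= NOT R AND (NOT S OR (T OR P) AND T)   [double negation]
= NOT R AND (NOT S OR T)   [absorption]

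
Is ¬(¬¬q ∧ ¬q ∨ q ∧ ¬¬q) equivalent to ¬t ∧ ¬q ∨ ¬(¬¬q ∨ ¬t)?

E1: ¬(¬¬q ∧ ¬q ∨ q ∧ ¬¬q)
    = ¬¬¬q   (distribution)
    = ¬q   (double negation)
E2: ¬t ∧ ¬q ∨ ¬(¬¬q ∨ ¬t)
    = ¬t ∧ ¬q ∨ ¬q ∧ t   (De Morgan)
    = ¬q   (distribution)
Both reduce to ¬q, so they are equivalent.

Yes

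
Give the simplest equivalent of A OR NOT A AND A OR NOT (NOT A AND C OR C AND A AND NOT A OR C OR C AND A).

A OR NOT C

A OR NOT A AND A OR NOT (NOT A AND C OR C AND A AND NOT A OR C OR C AND A)
= A OR NOT A AND A OR NOT ((C OR C AND A) AND NOT A OR C OR C AND A)   — distribution
= A OR NOT A AND A OR NOT (C OR C AND A)   — absorption
= A OR NOT A AND A OR NOT C   — absorption
= A OR NOT C   — complement / identity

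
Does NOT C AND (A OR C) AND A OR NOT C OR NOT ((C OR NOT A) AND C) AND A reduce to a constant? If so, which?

NOT C AND (A OR C) AND A OR NOT C OR NOT ((C OR NOT A) AND C) AND A
= NOT C AND (A OR C) AND A OR NOT C OR NOT C AND A   (absorption)
= NOT C AND A OR NOT C OR NOT C AND A   (absorption)
= NOT C AND A OR NOT C   (absorption)
= NOT C   (absorption)
This depends on C, so it is not a constant.

no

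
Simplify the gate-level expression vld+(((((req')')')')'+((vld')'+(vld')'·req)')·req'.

vld+(((((req')')')')'+((vld')'+(vld')'·req)')·req'
= vld+(((((req')')')')'+((vld')')')·req'   [absorption]
= vld+(((req')')'+((vld')')')·req'   [double negation]
= vld+(((req')')'+vld')·req'   [double negation]
= vld+(req'+vld')·req'   [double negation]
= vld+req'   [absorption]

vld+req'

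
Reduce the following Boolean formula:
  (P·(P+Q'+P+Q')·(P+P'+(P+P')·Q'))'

(P·(P+Q'+P+Q')·(P+P'+(P+P')·Q'))'
= (P·(P+Q'+P+Q')·(P+P'))'   [absorption]
= (P·(P+Q'+P+Q'))'   [complement / identity]
= (P·(P+Q'))'   [idempotence]
= P'   [absorption]

P'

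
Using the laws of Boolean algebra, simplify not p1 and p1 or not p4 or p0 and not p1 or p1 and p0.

not p1 and p1 or not p4 or p0 and not p1 or p1 and p0
= not p4 or p0 and not p1 or p1 and p0   (complement / identity)
= not p4 or p0   (distribution)

not p4 or p0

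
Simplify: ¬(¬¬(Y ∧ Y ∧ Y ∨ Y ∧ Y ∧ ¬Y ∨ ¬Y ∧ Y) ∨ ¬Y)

False

¬(¬¬(Y ∧ Y ∧ Y ∨ Y ∧ Y ∧ ¬Y ∨ ¬Y ∧ Y) ∨ ¬Y)
= ¬(¬¬(Y ∧ Y ∨ ¬Y ∧ Y) ∨ ¬Y)   — distribution
= ¬(¬¬Y ∨ ¬Y)   — distribution
= ¬Y ∧ Y   — De Morgan
= False   — complement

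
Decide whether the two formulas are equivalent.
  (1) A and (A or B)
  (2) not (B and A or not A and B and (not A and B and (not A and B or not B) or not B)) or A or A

E1: A and (A or B)
    = A
E2: not (B and A or not A and B and (not A and B and (not A and B or not B) or not B)) or A or A
    = not (B and A or not A and B and (not A and B or not B)) or A or A
    = not (B and A or not A and B) or A or A
    = not B or A or A
    = not B or A
These differ: at A=0, B=0, E1 = 0 but E2 = 1.

No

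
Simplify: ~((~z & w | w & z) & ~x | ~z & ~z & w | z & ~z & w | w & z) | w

~((~z & w | w & z) & ~x | ~z & ~z & w | z & ~z & w | w & z) | w
= ~((~z & w | w & z) & ~x | ~z & w | w & z) | w   (distribution)
= ~(~z & w | w & z) | w   (absorption)
= ~w | w   (distribution)
= 1   (complement)

1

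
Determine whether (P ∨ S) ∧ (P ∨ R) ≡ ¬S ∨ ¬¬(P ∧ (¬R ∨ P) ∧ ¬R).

No

E1: (P ∨ S) ∧ (P ∨ R)
    = S ∧ R ∨ P
E2: ¬S ∨ ¬¬(P ∧ (¬R ∨ P) ∧ ¬R)
    = ¬S ∨ ¬¬(P ∧ ¬R)
    = ¬S ∨ P ∧ ¬R
These differ: at P=0, R=0, S=0, E1 = 0 but E2 = 1.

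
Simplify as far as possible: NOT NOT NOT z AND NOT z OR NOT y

NOT NOT NOT z AND NOT z OR NOT y
= NOT z AND NOT z OR NOT y   — double negation
= NOT z OR NOT y   — idempotence

NOT z OR NOT y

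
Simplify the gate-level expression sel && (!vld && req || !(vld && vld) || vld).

sel

sel && (!vld && req || !(vld && vld) || vld)
= sel && (!vld && req || !vld || vld)
= sel && (!vld || vld)
= sel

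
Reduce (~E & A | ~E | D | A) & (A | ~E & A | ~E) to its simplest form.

~E | A

(~E & A | ~E | D | A) & (A | ~E & A | ~E)
= (~E & A | ~E | D) & (~E & A | ~E) | A   [distribution]
= ~E & A | ~E | A   [absorption]
= ~E | A   [absorption]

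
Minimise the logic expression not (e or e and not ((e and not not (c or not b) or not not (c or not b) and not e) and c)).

not (e or e and not ((e and not not (c or not b) or not not (c or not b) and not e) and c))
= not (e or e and not (not not (c or not b) and c))   (distribution)
= not (e or e and not ((c or not b) and c))   (double negation)
= not (e or e and not c)   (absorption)
= not e   (absorption)

not e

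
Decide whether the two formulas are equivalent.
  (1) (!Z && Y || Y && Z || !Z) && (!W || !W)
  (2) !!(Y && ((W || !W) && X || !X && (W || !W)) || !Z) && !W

Yes

E1: (!Z && Y || Y && Z || !Z) && (!W || !W)
    = (!Z && Y || Y && Z || !Z) && !W
    = (Y || !Z) && !W
E2: !!(Y && ((W || !W) && X || !X && (W || !W)) || !Z) && !W
    = (Y && ((W || !W) && X || !X && (W || !W)) || !Z) && !W
    = (Y && (W || !W) || !Z) && !W
    = (Y || !Z) && !W
Both reduce to (Y || !Z) && !W, so they are equivalent.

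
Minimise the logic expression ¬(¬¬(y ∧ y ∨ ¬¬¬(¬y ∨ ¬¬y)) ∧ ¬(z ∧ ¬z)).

¬y

¬(¬¬(y ∧ y ∨ ¬¬¬(¬y ∨ ¬¬y)) ∧ ¬(z ∧ ¬z))
= ¬(y ∧ y ∨ ¬¬¬(¬y ∨ ¬¬y)) ∨ z ∧ ¬z   (De Morgan)
= ¬(y ∧ y ∨ ¬¬¬(¬y ∨ ¬¬y))   (complement / identity)
= ¬(y ∧ y ∨ ¬¬(y ∧ ¬y))   (De Morgan)
= ¬(y ∧ y ∨ y ∧ ¬y)   (double negation)
= ¬y   (distribution)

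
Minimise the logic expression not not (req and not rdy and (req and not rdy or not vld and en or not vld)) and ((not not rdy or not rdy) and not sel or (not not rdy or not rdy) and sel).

req and not rdy

not not (req and not rdy and (req and not rdy or not vld and en or not vld)) and ((not not rdy or not rdy) and not sel or (not not rdy or not rdy) and sel)
= not not (req and not rdy and (req and not rdy or not vld and en or not vld)) and (not not rdy or not rdy)   (distribution)
= not not (req and not rdy and (req and not rdy or not vld and en or not vld)) and (rdy or not rdy)   (double negation)
= not not (req and not rdy and (req and not rdy or not vld)) and (rdy or not rdy)   (absorption)
= not not (req and not rdy and (req and not rdy or not vld))   (complement / identity)
= not not (req and not rdy)   (absorption)
= req and not rdy   (double negation)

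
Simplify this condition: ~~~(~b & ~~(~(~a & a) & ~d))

~~~(~b & ~~(~(~a & a) & ~d))
= ~(~b & ~~(~(~a & a) & ~d))   (double negation)
= ~(~b & ~(~a & a | d))   (De Morgan)
= ~(~b & ~d)   (complement / identity)
= b | d   (De Morgan)

b | d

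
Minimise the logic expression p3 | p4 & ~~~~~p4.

p3

p3 | p4 & ~~~~~p4
= p3 | p4 & ~~~p4   — double negation
= p3 | p4 & ~p4   — double negation
= p3   — complement / identity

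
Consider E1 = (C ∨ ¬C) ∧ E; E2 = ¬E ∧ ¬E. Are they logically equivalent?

E1: (C ∨ ¬C) ∧ E
    = E   (complement / identity)
E2: ¬E ∧ ¬E
    = ¬E   (idempotence)
These differ: at C=0, E=0, E1 = 0 but E2 = 1.

No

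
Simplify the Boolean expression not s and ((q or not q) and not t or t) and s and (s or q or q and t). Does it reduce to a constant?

not s and ((q or not q) and not t or t) and s and (s or q or q and t)
= not s and ((q or not q) and not t or t) and s and (s or q)   (absorption)
= not s and (not t or t) and s and (s or q)   (complement / identity)
= not s and s and (s or q)   (complement / identity)
= not s and s   (absorption)
= False   (complement)

False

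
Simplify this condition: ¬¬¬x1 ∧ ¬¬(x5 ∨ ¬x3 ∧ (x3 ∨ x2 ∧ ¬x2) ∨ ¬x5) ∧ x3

¬x1 ∧ x3

¬¬¬x1 ∧ ¬¬(x5 ∨ ¬x3 ∧ (x3 ∨ x2 ∧ ¬x2) ∨ ¬x5) ∧ x3
= ¬¬¬x1 ∧ ¬¬(x5 ∨ ¬x3 ∧ x3 ∨ ¬x5) ∧ x3
= ¬x1 ∧ ¬¬(x5 ∨ ¬x3 ∧ x3 ∨ ¬x5) ∧ x3
= ¬x1 ∧ (x5 ∨ ¬x3 ∧ x3 ∨ ¬x5) ∧ x3
= ¬x1 ∧ (x5 ∨ ¬x5) ∧ x3
= ¬x1 ∧ x3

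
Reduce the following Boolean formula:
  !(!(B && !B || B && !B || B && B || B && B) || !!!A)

!(!(B && !B || B && !B || B && B || B && B) || !!!A)
= !(!(B && !B || B && !B || B && B) || !!!A)   (idempotence)
= !(!(B && !B || B && B) || !!!A)   (idempotence)
= !(!B || !!!A)   (distribution)
= B && !!A   (De Morgan)
= B && A   (double negation)

B && A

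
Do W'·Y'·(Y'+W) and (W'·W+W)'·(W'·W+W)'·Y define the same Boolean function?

No

E1: W'·Y'·(Y'+W)
    = W'·Y'
E2: (W'·W+W)'·(W'·W+W)'·Y
    = (W'·W+W)'·Y
    = W'·Y
These differ: at W=0, Y=0, E1 = 1 but E2 = 0.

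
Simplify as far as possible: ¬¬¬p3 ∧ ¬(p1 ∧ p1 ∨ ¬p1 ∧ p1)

¬p3 ∧ ¬p1

¬¬¬p3 ∧ ¬(p1 ∧ p1 ∨ ¬p1 ∧ p1)
= ¬p3 ∧ ¬(p1 ∧ p1 ∨ ¬p1 ∧ p1)
= ¬p3 ∧ ¬p1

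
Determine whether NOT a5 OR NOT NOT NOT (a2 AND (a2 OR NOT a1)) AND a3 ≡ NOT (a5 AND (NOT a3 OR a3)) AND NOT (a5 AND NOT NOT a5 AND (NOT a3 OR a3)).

No

E1: NOT a5 OR NOT NOT NOT (a2 AND (a2 OR NOT a1)) AND a3
    = NOT a5 OR NOT (a2 AND (a2 OR NOT a1)) AND a3
    = NOT a5 OR NOT a2 AND a3
E2: NOT (a5 AND (NOT a3 OR a3)) AND NOT (a5 AND NOT NOT a5 AND (NOT a3 OR a3))
    = NOT (a5 AND (NOT a3 OR a3)) AND NOT (a5 AND a5 AND (NOT a3 OR a3))
    = NOT (a5 AND (NOT a3 OR a3)) AND NOT (a5 AND a5)
    = NOT (a5 AND (NOT a3 OR a3)) AND NOT a5
    = NOT a5 AND NOT a5
    = NOT a5
These differ: at a1=0, a2=0, a3=1, a5=1, E1 = 1 but E2 = 0.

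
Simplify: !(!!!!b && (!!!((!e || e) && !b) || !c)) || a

!b || a

!(!!!!b && (!!!((!e || e) && !b) || !c)) || a
= !(!!!!b && (!!!!b || !c)) || a
= !!!!!b || a
= !!!b || a
= !b || a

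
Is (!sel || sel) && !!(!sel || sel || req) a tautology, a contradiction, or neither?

tautology

(!sel || sel) && !!(!sel || sel || req)
= (!sel || sel) && (!sel || sel || req)   — double negation
= !sel || sel   — absorption
= true   — complement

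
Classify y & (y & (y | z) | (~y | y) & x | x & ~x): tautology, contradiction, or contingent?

y & (y & (y | z) | (~y | y) & x | x & ~x)
= y & (y & (y | z) | x | x & ~x)   (complement / identity)
= y & (y & (y | z) | x)   (complement / identity)
= y & (y | x)   (absorption)
= y   (absorption)
This depends on y, so it is not a constant.

contingent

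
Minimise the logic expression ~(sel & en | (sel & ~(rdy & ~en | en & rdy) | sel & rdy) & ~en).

~(sel & en | (sel & ~(rdy & ~en | en & rdy) | sel & rdy) & ~en)
= ~(sel & en | (sel & ~rdy | sel & rdy) & ~en)   — distribution
= ~(sel & en | sel & ~en)   — distribution
= ~sel   — distribution

~sel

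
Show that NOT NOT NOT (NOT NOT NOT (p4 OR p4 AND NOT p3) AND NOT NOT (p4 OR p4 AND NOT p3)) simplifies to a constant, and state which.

TRUE

NOT NOT NOT (NOT NOT NOT (p4 OR p4 AND NOT p3) AND NOT NOT (p4 OR p4 AND NOT p3))
= NOT NOT NOT (NOT NOT NOT p4 AND NOT NOT (p4 OR p4 AND NOT p3))
= NOT NOT NOT (NOT NOT NOT p4 AND NOT NOT p4)
= NOT (NOT NOT NOT p4 AND NOT NOT p4)
= NOT (NOT p4 AND NOT NOT p4)
= p4 OR NOT p4
= TRUE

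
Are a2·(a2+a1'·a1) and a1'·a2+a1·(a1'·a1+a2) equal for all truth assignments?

Yes

E1: a2·(a2+a1'·a1)
    = a2·a2   — complement / identity
    = a2   — idempotence
E2: a1'·a2+a1·(a1'·a1+a2)
    = a1'·a2+a1·a2   — complement / identity
    = a2   — distribution
Both reduce to a2, so they are equivalent.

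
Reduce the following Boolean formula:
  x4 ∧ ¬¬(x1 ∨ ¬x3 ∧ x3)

x4 ∧ x1

x4 ∧ ¬¬(x1 ∨ ¬x3 ∧ x3)
= x4 ∧ (x1 ∨ ¬x3 ∧ x3)
= x4 ∧ x1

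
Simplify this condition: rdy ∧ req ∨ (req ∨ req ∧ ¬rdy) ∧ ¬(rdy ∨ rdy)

rdy ∧ req ∨ (req ∨ req ∧ ¬rdy) ∧ ¬(rdy ∨ rdy)
= rdy ∧ req ∨ (req ∨ req ∧ ¬rdy) ∧ ¬rdy   (idempotence)
= rdy ∧ req ∨ req ∧ ¬rdy   (absorption)
= req   (distribution)

req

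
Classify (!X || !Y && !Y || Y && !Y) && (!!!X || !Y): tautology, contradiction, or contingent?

(!X || !Y && !Y || Y && !Y) && (!!!X || !Y)
= (!X || !Y && !Y || Y && !Y) && (!X || !Y)   (double negation)
= (!X || !Y) && (!X || !Y)   (distribution)
= !X || !Y   (idempotence)
This depends on X, Y, so it is not a constant.

contingent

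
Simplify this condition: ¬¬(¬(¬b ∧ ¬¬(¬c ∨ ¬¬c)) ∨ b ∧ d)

¬¬(¬(¬b ∧ ¬¬(¬c ∨ ¬¬c)) ∨ b ∧ d)
= ¬¬(¬(¬b ∧ ¬(c ∧ ¬c)) ∨ b ∧ d)   (De Morgan)
= ¬¬(b ∨ c ∧ ¬c ∨ b ∧ d)   (De Morgan)
= ¬¬(b ∨ b ∧ d)   (complement / identity)
= b ∨ b ∧ d   (double negation)
= b   (absorption)

b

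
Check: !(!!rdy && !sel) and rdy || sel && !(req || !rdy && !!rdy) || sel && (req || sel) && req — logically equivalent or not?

E1: !(!!rdy && !sel)
    = !rdy || sel
E2: rdy || sel && !(req || !rdy && !!rdy) || sel && (req || sel) && req
    = rdy || sel && !(req || !rdy && rdy) || sel && (req || sel) && req
    = rdy || sel && !req || sel && (req || sel) && req
    = rdy || sel && !req || sel && req
    = rdy || sel
These differ: at rdy=0, req=1, sel=0, E1 = 1 but E2 = 0.

No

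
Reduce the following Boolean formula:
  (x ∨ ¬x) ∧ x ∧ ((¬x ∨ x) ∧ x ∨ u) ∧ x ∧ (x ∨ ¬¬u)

x

(x ∨ ¬x) ∧ x ∧ ((¬x ∨ x) ∧ x ∨ u) ∧ x ∧ (x ∨ ¬¬u)
= (x ∨ ¬x) ∧ x ∧ (x ∨ u) ∧ x ∧ (x ∨ ¬¬u)   [complement / identity]
= (x ∨ ¬x) ∧ x ∧ (x ∨ u) ∧ x ∧ (x ∨ u)   [double negation]
= x ∧ (x ∨ u) ∧ x ∧ (x ∨ u)   [complement / identity]
= x ∧ (x ∨ u)   [idempotence]
= x   [absorption]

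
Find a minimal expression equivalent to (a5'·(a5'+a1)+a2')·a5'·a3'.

(a5'·(a5'+a1)+a2')·a5'·a3'
= (a5'+a2')·a5'·a3'   — absorption
= a5'·a3'   — absorption

a5'·a3'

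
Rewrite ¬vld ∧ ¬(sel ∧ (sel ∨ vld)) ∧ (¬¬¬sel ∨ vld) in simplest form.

¬vld ∧ ¬(sel ∧ (sel ∨ vld)) ∧ (¬¬¬sel ∨ vld)
= ¬vld ∧ ¬sel ∧ (¬¬¬sel ∨ vld)
= ¬vld ∧ ¬sel ∧ (¬sel ∨ vld)
= ¬vld ∧ ¬sel

¬vld ∧ ¬sel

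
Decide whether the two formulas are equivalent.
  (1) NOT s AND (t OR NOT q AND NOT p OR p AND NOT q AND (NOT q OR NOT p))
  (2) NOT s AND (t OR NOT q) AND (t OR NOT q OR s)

Yes

E1: NOT s AND (t OR NOT q AND NOT p OR p AND NOT q AND (NOT q OR NOT p))
    = NOT s AND (t OR NOT q AND NOT p OR p AND NOT q)   (absorption)
    = NOT s AND (t OR NOT q)   (distribution)
E2: NOT s AND (t OR NOT q) AND (t OR NOT q OR s)
    = NOT s AND (t OR NOT q)   (absorption)
Both reduce to NOT s AND (t OR NOT q), so they are equivalent.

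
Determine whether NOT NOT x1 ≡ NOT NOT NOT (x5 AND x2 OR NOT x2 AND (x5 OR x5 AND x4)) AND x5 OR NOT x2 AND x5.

E1: NOT NOT x1
    = x1   — double negation
E2: NOT NOT NOT (x5 AND x2 OR NOT x2 AND (x5 OR x5 AND x4)) AND x5 OR NOT x2 AND x5
    = NOT (x5 AND x2 OR NOT x2 AND (x5 OR x5 AND x4)) AND x5 OR NOT x2 AND x5   — double negation
    = NOT (x5 AND x2 OR NOT x2 AND x5) AND x5 OR NOT x2 AND x5   — absorption
    = NOT x5 AND x5 OR NOT x2 AND x5   — distribution
    = NOT x2 AND x5   — complement / identity
These differ: at x1=1, x2=1, x4=0, x5=0, E1 = 1 but E2 = 0.

No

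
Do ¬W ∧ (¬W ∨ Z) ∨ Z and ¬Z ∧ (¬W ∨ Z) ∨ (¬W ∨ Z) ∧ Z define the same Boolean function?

E1: ¬W ∧ (¬W ∨ Z) ∨ Z
    = ¬W ∨ Z   [absorption]
E2: ¬Z ∧ (¬W ∨ Z) ∨ (¬W ∨ Z) ∧ Z
    = (¬Z ∨ Z) ∧ (¬W ∨ Z)   [distribution]
    = ¬W ∨ Z   [complement / identity]
Both reduce to ¬W ∨ Z, so they are equivalent.

Yes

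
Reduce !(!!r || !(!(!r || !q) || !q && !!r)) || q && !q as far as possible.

!(!!r || !(!(!r || !q) || !q && !!r)) || q && !q
= !(!!r || !(r && q || !q && !!r)) || q && !q   — De Morgan
= !(!!r || !(r && q || !q && r)) || q && !q   — double negation
= !(!!r || !r) || q && !q   — distribution
= !(!!r || !r)   — complement / identity
= !r && r   — De Morgan
= false   — complement

false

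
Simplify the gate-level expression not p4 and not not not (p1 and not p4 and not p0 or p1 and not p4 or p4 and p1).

not p4 and not not not (p1 and not p4 and not p0 or p1 and not p4 or p4 and p1)
= not p4 and not not not (p1 and not p4 or p4 and p1)   [absorption]
= not p4 and not not not p1   [distribution]
= not p4 and not p1   [double negation]

not p4 and not p1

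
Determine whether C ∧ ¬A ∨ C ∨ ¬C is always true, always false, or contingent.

always true

C ∧ ¬A ∨ C ∨ ¬C
= C ∨ ¬C   [absorption]
= True   [complement]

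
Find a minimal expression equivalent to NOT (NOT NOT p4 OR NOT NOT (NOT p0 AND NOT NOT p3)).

NOT p4 AND (p0 OR NOT p3)

NOT (NOT NOT p4 OR NOT NOT (NOT p0 AND NOT NOT p3))
= NOT (NOT NOT p4 OR NOT (p0 OR NOT p3))   (De Morgan)
= NOT p4 AND (p0 OR NOT p3)   (De Morgan)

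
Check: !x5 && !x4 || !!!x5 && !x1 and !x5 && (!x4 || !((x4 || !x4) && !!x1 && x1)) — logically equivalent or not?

E1: !x5 && !x4 || !!!x5 && !x1
    = !x5 && !x4 || !x5 && !x1   — double negation
    = !x5 && (!x4 || !x1)   — distribution
E2: !x5 && (!x4 || !((x4 || !x4) && !!x1 && x1))
    = !x5 && (!x4 || !(!!x1 && x1))   — complement / identity
    = !x5 && (!x4 || !(x1 && x1))   — double negation
    = !x5 && (!x4 || !x1)   — idempotence
Both reduce to !x5 && (!x4 || !x1), so they are equivalent.

Yes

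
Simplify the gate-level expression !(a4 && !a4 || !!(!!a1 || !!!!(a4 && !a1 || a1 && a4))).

!a1 && !a4

!(a4 && !a4 || !!(!!a1 || !!!!(a4 && !a1 || a1 && a4)))
= !!!(!!a1 || !!!!(a4 && !a1 || a1 && a4))   [complement / identity]
= !!!(!!a1 || !!(a4 && !a1 || a1 && a4))   [double negation]
= !!(!a1 && !(a4 && !a1 || a1 && a4))   [De Morgan]
= !!(!a1 && !a4)   [distribution]
= !a1 && !a4   [double negation]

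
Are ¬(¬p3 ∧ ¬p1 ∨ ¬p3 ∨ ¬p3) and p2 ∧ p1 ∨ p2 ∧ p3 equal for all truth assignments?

E1: ¬(¬p3 ∧ ¬p1 ∨ ¬p3 ∨ ¬p3)
    = ¬(¬p3 ∨ ¬p3)
    = p3 ∧ p3
    = p3
E2: p2 ∧ p1 ∨ p2 ∧ p3
    = p2 ∧ (p1 ∨ p3)
These differ: at p1=1, p2=0, p3=1, E1 = 1 but E2 = 0.

No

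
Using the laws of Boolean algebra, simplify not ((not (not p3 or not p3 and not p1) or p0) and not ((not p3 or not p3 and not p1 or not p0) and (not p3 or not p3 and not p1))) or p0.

not p3 or p0

not ((not (not p3 or not p3 and not p1) or p0) and not ((not p3 or not p3 and not p1 or not p0) and (not p3 or not p3 and not p1))) or p0
= not ((not (not p3 or not p3 and not p1) or p0) and not (not p3 or not p3 and not p1)) or p0
= not not (not p3 or not p3 and not p1) or p0
= not not not p3 or p0
= not p3 or p0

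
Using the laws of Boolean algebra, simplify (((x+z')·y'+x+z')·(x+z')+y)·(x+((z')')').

x+z'

(((x+z')·y'+x+z')·(x+z')+y)·(x+((z')')')
= ((x+z')·(x+z')+y)·(x+((z')')')   (absorption)
= (x+z'+y)·(x+((z')')')   (idempotence)
= (x+z'+y)·(x+z')   (double negation)
= x+z'   (absorption)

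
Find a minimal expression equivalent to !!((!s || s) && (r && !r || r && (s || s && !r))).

!!((!s || s) && (r && !r || r && (s || s && !r)))
= !!((!s || s) && (r && !r || r && s))
= !!((!s || s) && r && s)
= !!(r && s)
= r && s

r && s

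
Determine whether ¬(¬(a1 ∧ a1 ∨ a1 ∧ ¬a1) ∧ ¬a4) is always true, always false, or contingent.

contingent

¬(¬(a1 ∧ a1 ∨ a1 ∧ ¬a1) ∧ ¬a4)
= ¬(¬a1 ∧ ¬a4)
= a1 ∨ a4
This depends on a1, a4, so it is not a constant.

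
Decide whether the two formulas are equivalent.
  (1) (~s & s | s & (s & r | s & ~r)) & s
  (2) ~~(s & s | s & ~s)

Yes

E1: (~s & s | s & (s & r | s & ~r)) & s
    = (~s & s | s & s) & s   [distribution]
    = s & s   [distribution]
    = s   [idempotence]
E2: ~~(s & s | s & ~s)
    = ~~s   [distribution]
    = s   [double negation]
Both reduce to s, so they are equivalent.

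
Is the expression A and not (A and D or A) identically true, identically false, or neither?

identically false

A and not (A and D or A)
= A and not A
= False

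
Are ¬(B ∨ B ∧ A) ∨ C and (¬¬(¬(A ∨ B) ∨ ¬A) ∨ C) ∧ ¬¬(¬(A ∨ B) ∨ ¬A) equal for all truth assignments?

E1: ¬(B ∨ B ∧ A) ∨ C
    = ¬B ∨ C   [absorption]
E2: (¬¬(¬(A ∨ B) ∨ ¬A) ∨ C) ∧ ¬¬(¬(A ∨ B) ∨ ¬A)
    = ¬¬(¬(A ∨ B) ∨ ¬A)   [absorption]
    = ¬((A ∨ B) ∧ A)   [De Morgan]
    = ¬A   [absorption]
These differ: at A=1, B=0, C=0, E1 = 1 but E2 = 0.

No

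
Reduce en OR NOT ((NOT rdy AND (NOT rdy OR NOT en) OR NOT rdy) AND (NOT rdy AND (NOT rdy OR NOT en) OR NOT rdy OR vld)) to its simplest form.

en OR rdy

en OR NOT ((NOT rdy AND (NOT rdy OR NOT en) OR NOT rdy) AND (NOT rdy AND (NOT rdy OR NOT en) OR NOT rdy OR vld))
= en OR NOT (NOT rdy AND (NOT rdy OR NOT en) OR NOT rdy)   — absorption
= en OR NOT (NOT rdy OR NOT rdy)   — absorption
= en OR rdy AND rdy   — De Morgan
= en OR rdy   — idempotence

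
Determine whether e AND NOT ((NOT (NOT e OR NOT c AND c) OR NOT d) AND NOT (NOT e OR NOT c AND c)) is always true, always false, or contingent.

e AND NOT ((NOT (NOT e OR NOT c AND c) OR NOT d) AND NOT (NOT e OR NOT c AND c))
= e AND NOT NOT (NOT e OR NOT c AND c)   (absorption)
= e AND NOT NOT NOT e   (complement / identity)
= e AND NOT e   (double negation)
= FALSE   (complement)

always false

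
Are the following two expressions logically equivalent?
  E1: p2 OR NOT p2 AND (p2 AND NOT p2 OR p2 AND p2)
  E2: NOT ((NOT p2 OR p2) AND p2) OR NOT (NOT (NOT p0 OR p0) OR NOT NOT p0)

No

E1: p2 OR NOT p2 AND (p2 AND NOT p2 OR p2 AND p2)
    = p2 OR NOT p2 AND p2   — distribution
    = p2   — complement / identity
E2: NOT ((NOT p2 OR p2) AND p2) OR NOT (NOT (NOT p0 OR p0) OR NOT NOT p0)
    = NOT ((NOT p2 OR p2) AND p2) OR (NOT p0 OR p0) AND NOT p0   — De Morgan
    = NOT ((NOT p2 OR p2) AND p2) OR NOT p0   — complement / identity
    = NOT p2 OR NOT p0   — complement / identity
These differ: at p0=1, p2=0, E1 = 0 but E2 = 1.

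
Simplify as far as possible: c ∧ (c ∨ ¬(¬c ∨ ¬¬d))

c ∧ (c ∨ ¬(¬c ∨ ¬¬d))
= c ∧ (c ∨ c ∧ ¬d)   — De Morgan
= c ∧ c   — absorption
= c   — idempotence

c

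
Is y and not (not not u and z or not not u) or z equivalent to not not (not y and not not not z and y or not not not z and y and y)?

No

E1: y and not (not not u and z or not not u) or z
    = y and not not not u or z   [absorption]
    = y and not u or z   [double negation]
E2: not not (not y and not not not z and y or not not not z and y and y)
    = not not (not not not z and y)   [distribution]
    = not not (not z and y)   [double negation]
    = not z and y   [double negation]
These differ: at u=0, y=1, z=1, E1 = 1 but E2 = 0.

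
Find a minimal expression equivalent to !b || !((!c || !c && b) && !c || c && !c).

!b || c

!b || !((!c || !c && b) && !c || c && !c)
= !b || !(!c && !c || c && !c)   — absorption
= !b || !!c   — distribution
= !b || c   — double negation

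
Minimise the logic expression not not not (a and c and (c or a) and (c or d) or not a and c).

not c

not not not (a and c and (c or a) and (c or d) or not a and c)
= not not not (a and c and (c or d) or not a and c)   [absorption]
= not not not (a and c or not a and c)   [absorption]
= not not not c   [distribution]
= not c   [double negation]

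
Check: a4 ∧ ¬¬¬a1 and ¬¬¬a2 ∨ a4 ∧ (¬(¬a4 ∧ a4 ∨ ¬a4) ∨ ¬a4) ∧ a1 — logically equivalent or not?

No

E1: a4 ∧ ¬¬¬a1
    = a4 ∧ ¬a1   (double negation)
E2: ¬¬¬a2 ∨ a4 ∧ (¬(¬a4 ∧ a4 ∨ ¬a4) ∨ ¬a4) ∧ a1
    = ¬a2 ∨ a4 ∧ (¬(¬a4 ∧ a4 ∨ ¬a4) ∨ ¬a4) ∧ a1   (double negation)
    = ¬a2 ∨ a4 ∧ (¬¬a4 ∨ ¬a4) ∧ a1   (complement / identity)
    = ¬a2 ∨ a4 ∧ (a4 ∨ ¬a4) ∧ a1   (double negation)
    = ¬a2 ∨ a4 ∧ a1   (complement / identity)
These differ: at a1=1, a2=0, a4=1, E1 = 0 but E2 = 1.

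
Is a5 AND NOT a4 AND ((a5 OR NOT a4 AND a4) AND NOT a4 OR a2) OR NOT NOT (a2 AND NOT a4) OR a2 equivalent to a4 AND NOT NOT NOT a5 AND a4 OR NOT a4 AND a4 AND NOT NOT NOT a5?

E1: a5 AND NOT a4 AND ((a5 OR NOT a4 AND a4) AND NOT a4 OR a2) OR NOT NOT (a2 AND NOT a4) OR a2
    = a5 AND NOT a4 AND ((a5 OR NOT a4 AND a4) AND NOT a4 OR a2) OR a2 AND NOT a4 OR a2
    = a5 AND NOT a4 AND (a5 AND NOT a4 OR a2) OR a2 AND NOT a4 OR a2
    = a5 AND NOT a4 AND (a5 AND NOT a4 OR a2) OR a2
    = a5 AND NOT a4 OR a2
E2: a4 AND NOT NOT NOT a5 AND a4 OR NOT a4 AND a4 AND NOT NOT NOT a5
    = a4 AND NOT NOT NOT a5
    = a4 AND NOT a5
These differ: at a2=1, a4=0, a5=1, E1 = 1 but E2 = 0.

No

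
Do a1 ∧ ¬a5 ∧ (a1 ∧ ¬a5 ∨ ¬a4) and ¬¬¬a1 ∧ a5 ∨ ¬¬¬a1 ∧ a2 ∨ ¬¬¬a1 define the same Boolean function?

E1: a1 ∧ ¬a5 ∧ (a1 ∧ ¬a5 ∨ ¬a4)
    = a1 ∧ ¬a5
E2: ¬¬¬a1 ∧ a5 ∨ ¬¬¬a1 ∧ a2 ∨ ¬¬¬a1
    = ¬¬¬a1 ∧ a5 ∨ ¬¬¬a1
    = ¬¬¬a1
    = ¬a1
These differ: at a1=0, a2=1, a4=0, a5=1, E1 = 0 but E2 = 1.

No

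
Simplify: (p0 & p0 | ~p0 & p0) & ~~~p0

(p0 & p0 | ~p0 & p0) & ~~~p0
= p0 & ~~~p0
= p0 & ~p0
= 0

0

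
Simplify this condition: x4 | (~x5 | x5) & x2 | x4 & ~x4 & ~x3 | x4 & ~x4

x4 | x2

x4 | (~x5 | x5) & x2 | x4 & ~x4 & ~x3 | x4 & ~x4
= x4 | (~x5 | x5) & x2 | x4 & ~x4   — absorption
= x4 | (~x5 | x5) & x2   — complement / identity
= x4 | x2   — complement / identity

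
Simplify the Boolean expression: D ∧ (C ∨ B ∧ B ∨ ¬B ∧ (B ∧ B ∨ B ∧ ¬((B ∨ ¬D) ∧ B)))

D ∧ (C ∨ B ∧ B ∨ ¬B ∧ (B ∧ B ∨ B ∧ ¬((B ∨ ¬D) ∧ B)))
= D ∧ (C ∨ B ∧ B ∨ ¬B ∧ (B ∧ B ∨ B ∧ ¬B))   — absorption
= D ∧ (C ∨ B ∧ B ∨ ¬B ∧ B)   — distribution
= D ∧ (C ∨ B)   — distribution

D ∧ (C ∨ B)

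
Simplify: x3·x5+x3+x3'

1

x3·x5+x3+x3'
= x3+x3'
= 1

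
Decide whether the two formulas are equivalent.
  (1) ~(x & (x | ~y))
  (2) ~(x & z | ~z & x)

Yes

E1: ~(x & (x | ~y))
    = ~x   [absorption]
E2: ~(x & z | ~z & x)
    = ~x   [distribution]
Both reduce to ~x, so they are equivalent.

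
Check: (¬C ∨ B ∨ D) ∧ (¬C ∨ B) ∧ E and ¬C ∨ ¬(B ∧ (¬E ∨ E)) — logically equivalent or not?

No

E1: (¬C ∨ B ∨ D) ∧ (¬C ∨ B) ∧ E
    = (¬C ∨ B) ∧ E
E2: ¬C ∨ ¬(B ∧ (¬E ∨ E))
    = ¬C ∨ ¬B
These differ: at B=0, C=1, D=0, E=0, E1 = 0 but E2 = 1.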